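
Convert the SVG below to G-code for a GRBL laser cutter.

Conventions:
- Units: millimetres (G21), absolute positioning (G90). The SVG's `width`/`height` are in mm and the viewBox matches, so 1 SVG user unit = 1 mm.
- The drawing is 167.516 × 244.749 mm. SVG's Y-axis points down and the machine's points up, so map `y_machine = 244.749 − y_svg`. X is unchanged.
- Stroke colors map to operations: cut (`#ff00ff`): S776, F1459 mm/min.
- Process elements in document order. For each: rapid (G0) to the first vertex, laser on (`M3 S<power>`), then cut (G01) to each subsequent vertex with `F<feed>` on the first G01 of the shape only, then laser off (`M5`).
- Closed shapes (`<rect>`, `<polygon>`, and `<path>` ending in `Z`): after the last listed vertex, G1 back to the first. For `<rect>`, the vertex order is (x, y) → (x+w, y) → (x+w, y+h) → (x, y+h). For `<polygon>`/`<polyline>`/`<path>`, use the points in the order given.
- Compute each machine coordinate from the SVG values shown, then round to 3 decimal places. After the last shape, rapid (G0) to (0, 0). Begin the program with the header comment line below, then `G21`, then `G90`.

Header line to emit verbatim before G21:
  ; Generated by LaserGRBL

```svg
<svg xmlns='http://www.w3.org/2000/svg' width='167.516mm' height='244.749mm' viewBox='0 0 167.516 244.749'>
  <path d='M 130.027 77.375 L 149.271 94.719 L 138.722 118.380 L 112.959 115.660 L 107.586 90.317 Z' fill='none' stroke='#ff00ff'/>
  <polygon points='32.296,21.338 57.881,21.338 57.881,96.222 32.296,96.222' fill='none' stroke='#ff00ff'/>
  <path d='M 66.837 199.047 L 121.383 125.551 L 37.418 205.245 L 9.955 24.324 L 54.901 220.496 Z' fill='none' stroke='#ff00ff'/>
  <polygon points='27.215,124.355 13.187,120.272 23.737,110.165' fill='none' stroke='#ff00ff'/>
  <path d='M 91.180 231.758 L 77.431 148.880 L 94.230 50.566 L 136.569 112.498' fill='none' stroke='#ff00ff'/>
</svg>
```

; Generated by LaserGRBL
G21
G90
G0 X130.027 Y167.374
M3 S776
G01 X149.271 Y150.030 F1459
G01 X138.722 Y126.369
G01 X112.959 Y129.089
G01 X107.586 Y154.432
G01 X130.027 Y167.374
M5
G0 X32.296 Y223.411
M3 S776
G01 X57.881 Y223.411 F1459
G01 X57.881 Y148.527
G01 X32.296 Y148.527
G01 X32.296 Y223.411
M5
G0 X66.837 Y45.702
M3 S776
G01 X121.383 Y119.198 F1459
G01 X37.418 Y39.504
G01 X9.955 Y220.425
G01 X54.901 Y24.253
G01 X66.837 Y45.702
M5
G0 X27.215 Y120.394
M3 S776
G01 X13.187 Y124.477 F1459
G01 X23.737 Y134.584
G01 X27.215 Y120.394
M5
G0 X91.180 Y12.991
M3 S776
G01 X77.431 Y95.869 F1459
G01 X94.230 Y194.183
G01 X136.569 Y132.251
M5
G0 X0.000 Y0.000

1 u = 1 mm; y_m = 244.749 − y.

[1] `<path>` regular polygon, #ff00ff→cut S776 F1459: (130.027,167.374) → (149.271,150.030) → (138.722,126.369) → (112.959,129.089) → (107.586,154.432) → (130.027,167.374) (closed)

[2] `<polygon>` rectangle, #ff00ff→cut S776 F1459: (32.296,223.411) → (57.881,223.411) → (57.881,148.527) → (32.296,148.527) → (32.296,223.411) (closed)

[3] `<path>` closed polygon, #ff00ff→cut S776 F1459: (66.837,45.702) → (121.383,119.198) → (37.418,39.504) → (9.955,220.425) → (54.901,24.253) → (66.837,45.702) (closed)

[4] `<polygon>` regular polygon, #ff00ff→cut S776 F1459: (27.215,120.394) → (13.187,124.477) → (23.737,134.584) → (27.215,120.394) (closed)

[5] `<path>` open polyline, #ff00ff→cut S776 F1459: (91.180,12.991) → (77.431,95.869) → (94.230,194.183) → (136.569,132.251)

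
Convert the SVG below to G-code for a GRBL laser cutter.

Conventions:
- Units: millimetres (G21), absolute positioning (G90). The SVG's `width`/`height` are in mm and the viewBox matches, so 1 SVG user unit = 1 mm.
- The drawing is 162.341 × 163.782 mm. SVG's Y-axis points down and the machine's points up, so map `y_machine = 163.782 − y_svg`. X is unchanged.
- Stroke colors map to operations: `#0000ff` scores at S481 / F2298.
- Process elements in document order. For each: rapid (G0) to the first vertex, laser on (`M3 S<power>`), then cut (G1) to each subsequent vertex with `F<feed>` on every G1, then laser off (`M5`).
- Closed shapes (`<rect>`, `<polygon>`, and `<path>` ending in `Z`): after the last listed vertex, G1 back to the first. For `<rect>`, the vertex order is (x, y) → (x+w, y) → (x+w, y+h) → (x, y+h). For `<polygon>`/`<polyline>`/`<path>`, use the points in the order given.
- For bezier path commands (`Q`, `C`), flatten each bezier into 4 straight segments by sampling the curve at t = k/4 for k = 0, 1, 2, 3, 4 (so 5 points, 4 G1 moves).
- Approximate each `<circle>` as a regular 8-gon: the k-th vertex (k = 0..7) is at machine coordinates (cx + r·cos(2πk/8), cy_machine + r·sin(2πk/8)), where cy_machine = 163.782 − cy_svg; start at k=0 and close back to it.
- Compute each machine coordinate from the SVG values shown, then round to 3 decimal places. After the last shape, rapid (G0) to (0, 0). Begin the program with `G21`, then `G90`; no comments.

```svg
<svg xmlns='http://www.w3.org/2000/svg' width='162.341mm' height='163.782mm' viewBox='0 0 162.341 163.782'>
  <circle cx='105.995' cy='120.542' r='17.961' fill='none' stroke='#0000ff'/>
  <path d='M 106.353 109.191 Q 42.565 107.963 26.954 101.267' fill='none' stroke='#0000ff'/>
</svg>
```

G21
G90
G0 X123.956 Y43.240
M3 S481
G1 X118.695 Y55.940 F2298
G1 X105.995 Y61.201 F2298
G1 X93.295 Y55.940 F2298
G1 X88.034 Y43.240 F2298
G1 X93.295 Y30.540 F2298
G1 X105.995 Y25.279 F2298
G1 X118.695 Y30.540 F2298
G1 X123.956 Y43.240 F2298
M5
G0 X106.353 Y54.591
M3 S481
G1 X77.470 Y55.547 F2298
G1 X54.609 Y57.186 F2298
G1 X37.771 Y59.509 F2298
G1 X26.954 Y62.515 F2298
M5
G0 X0.000 Y0.000

Since the viewBox matches the mm dimensions, user units are millimetres directly. The only transform is the Y-flip y_m = 163.782 − y_svg.

Shape 1 is a circle drawn with `<circle>`. Its stroke #0000ff means score at S481, F2298. After flipping Y the toolpath is (123.956,43.240) → (118.695,55.940) → (105.995,61.201) → (93.295,55.940) → (88.034,43.240) → (93.295,30.540) → (105.995,25.279) → (118.695,30.540) → (123.956,43.240), returning to the start.

Shape 2 is a quadratic bezier drawn with `<path>`. Its stroke #0000ff means score at S481, F2298. After flipping Y the toolpath is (106.353,54.591) → (77.470,55.547) → (54.609,57.186) → (37.771,59.509) → (26.954,62.515).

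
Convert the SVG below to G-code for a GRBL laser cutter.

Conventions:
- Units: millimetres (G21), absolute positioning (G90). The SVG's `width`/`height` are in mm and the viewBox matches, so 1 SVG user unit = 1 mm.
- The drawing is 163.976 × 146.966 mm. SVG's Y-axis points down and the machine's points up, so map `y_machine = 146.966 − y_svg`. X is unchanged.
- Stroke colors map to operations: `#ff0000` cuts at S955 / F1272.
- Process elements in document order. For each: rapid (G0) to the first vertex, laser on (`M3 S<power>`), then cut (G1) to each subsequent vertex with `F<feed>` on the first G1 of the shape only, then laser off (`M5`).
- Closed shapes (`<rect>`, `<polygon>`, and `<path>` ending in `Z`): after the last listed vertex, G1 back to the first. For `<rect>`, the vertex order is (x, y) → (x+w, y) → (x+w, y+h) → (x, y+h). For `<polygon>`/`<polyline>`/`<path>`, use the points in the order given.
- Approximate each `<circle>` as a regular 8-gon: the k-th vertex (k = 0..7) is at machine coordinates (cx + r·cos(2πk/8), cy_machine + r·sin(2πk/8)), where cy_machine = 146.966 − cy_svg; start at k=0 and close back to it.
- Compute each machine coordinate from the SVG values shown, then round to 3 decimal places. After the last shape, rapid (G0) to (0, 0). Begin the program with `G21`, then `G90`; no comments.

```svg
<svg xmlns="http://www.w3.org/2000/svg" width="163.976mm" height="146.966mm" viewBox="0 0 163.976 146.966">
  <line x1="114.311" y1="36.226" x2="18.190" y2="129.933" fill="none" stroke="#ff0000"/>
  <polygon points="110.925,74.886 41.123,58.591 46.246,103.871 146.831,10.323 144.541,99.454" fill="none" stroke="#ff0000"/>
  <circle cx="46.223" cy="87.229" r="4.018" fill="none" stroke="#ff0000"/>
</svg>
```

viewBox `0 0 163.976 146.966` with mm width/height → 1 unit = 1 mm. Flip: y_m = 146.966 − y_svg.

**Shape 1** — `<line>` line segment, stroke `#ff0000` → cut (S955, F1272). Machine vertices: (114.311,110.740) → (18.190,17.033). Open path.

**Shape 2** — `<polygon>` closed polygon, stroke `#ff0000` → cut (S955, F1272). Machine vertices: (110.925,72.080) → (41.123,88.375) → (46.246,43.095) → (146.831,136.643) → (144.541,47.512) → (110.925,72.080). Closed: final G1 returns to the first vertex.

**Shape 3** — `<circle>` circle, stroke `#ff0000` → cut (S955, F1272). Machine vertices: (50.241,59.737) → (49.064,62.578) → (46.223,63.755) → (43.382,62.578) → (42.205,59.737) → (43.382,56.896) → (46.223,55.719) → (49.064,56.896) → (50.241,59.737). Closed: final G1 returns to the first vertex.

G21
G90
G0 X114.311 Y110.740
M3 S955
G1 X18.190 Y17.033 F1272
M5
G0 X110.925 Y72.080
M3 S955
G1 X41.123 Y88.375 F1272
G1 X46.246 Y43.095
G1 X146.831 Y136.643
G1 X144.541 Y47.512
G1 X110.925 Y72.080
M5
G0 X50.241 Y59.737
M3 S955
G1 X49.064 Y62.578 F1272
G1 X46.223 Y63.755
G1 X43.382 Y62.578
G1 X42.205 Y59.737
G1 X43.382 Y56.896
G1 X46.223 Y55.719
G1 X49.064 Y56.896
G1 X50.241 Y59.737
M5
G0 X0.000 Y0.000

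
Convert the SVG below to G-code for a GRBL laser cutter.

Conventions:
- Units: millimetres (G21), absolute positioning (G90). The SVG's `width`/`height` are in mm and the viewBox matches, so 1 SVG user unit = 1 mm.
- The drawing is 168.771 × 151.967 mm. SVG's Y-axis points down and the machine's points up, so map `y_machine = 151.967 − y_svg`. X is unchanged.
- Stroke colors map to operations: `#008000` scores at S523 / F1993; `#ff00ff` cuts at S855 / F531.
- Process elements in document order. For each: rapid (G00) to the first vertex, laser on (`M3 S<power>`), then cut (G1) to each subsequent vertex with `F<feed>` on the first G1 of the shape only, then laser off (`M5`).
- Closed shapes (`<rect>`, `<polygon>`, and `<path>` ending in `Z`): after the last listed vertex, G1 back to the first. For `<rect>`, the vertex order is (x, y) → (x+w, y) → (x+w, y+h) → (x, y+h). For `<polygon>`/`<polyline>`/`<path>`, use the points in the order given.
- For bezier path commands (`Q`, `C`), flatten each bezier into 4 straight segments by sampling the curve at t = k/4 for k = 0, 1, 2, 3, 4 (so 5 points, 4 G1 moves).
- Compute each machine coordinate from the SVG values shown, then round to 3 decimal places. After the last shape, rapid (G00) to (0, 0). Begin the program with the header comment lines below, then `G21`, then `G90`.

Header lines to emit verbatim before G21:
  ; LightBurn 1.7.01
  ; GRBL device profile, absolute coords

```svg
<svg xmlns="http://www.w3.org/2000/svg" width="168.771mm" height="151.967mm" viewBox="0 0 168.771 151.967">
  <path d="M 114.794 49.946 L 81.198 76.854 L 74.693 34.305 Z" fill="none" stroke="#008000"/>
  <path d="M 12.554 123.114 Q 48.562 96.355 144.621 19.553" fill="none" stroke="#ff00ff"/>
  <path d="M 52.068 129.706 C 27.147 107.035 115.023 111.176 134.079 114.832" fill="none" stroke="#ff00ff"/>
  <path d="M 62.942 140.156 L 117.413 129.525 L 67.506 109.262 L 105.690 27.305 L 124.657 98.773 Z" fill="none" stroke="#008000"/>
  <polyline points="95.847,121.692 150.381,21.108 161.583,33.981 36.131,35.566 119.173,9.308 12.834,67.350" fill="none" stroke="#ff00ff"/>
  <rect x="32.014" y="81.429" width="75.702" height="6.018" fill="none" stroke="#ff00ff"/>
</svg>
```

Since the viewBox matches the mm dimensions, user units are millimetres directly. The only transform is the Y-flip y_m = 151.967 − y_svg.

Shape 1 is a regular polygon drawn with `<path>`. Its stroke #008000 means score at S523, F1993. After flipping Y the toolpath is (114.794,102.021) → (81.198,75.113) → (74.693,117.662) → (114.794,102.021), returning to the start.

Shape 2 is a quadratic bezier drawn with `<path>`. Its stroke #ff00ff means cut at S855, F531. After flipping Y the toolpath is (12.554,28.853) → (34.311,45.360) → (63.575,68.123) → (100.345,97.141) → (144.621,132.414).

Shape 3 is a cubic bezier drawn with `<path>`. Its stroke #ff00ff means cut at S855, F531. After flipping Y the toolpath is (52.068,22.261) → (51.689,34.664) → (76.582,39.571) → (109.721,39.541) → (134.079,37.135).

Shape 4 is a closed polygon drawn with `<path>`. Its stroke #008000 means score at S523, F1993. After flipping Y the toolpath is (62.942,11.811) → (117.413,22.442) → (67.506,42.705) → (105.690,124.662) → (124.657,53.194) → (62.942,11.811), returning to the start.

Shape 5 is a open polyline drawn with `<polyline>`. Its stroke #ff00ff means cut at S855, F531. After flipping Y the toolpath is (95.847,30.275) → (150.381,130.859) → (161.583,117.986) → (36.131,116.401) → (119.173,142.659) → (12.834,84.617).

Shape 6 is a rectangle drawn with `<rect>`. Its stroke #ff00ff means cut at S855, F531. After flipping Y the toolpath is (32.014,70.538) → (107.716,70.538) → (107.716,64.520) → (32.014,64.520) → (32.014,70.538), returning to the start.

; LightBurn 1.7.01
; GRBL device profile, absolute coords
G21
G90
G00 X114.794 Y102.021
M3 S523
G1 X81.198 Y75.113 F1993
G1 X74.693 Y117.662
G1 X114.794 Y102.021
M5
G00 X12.554 Y28.853
M3 S855
G1 X34.311 Y45.360 F531
G1 X63.575 Y68.123
G1 X100.345 Y97.141
G1 X144.621 Y132.414
M5
G00 X52.068 Y22.261
M3 S855
G1 X51.689 Y34.664 F531
G1 X76.582 Y39.571
G1 X109.721 Y39.541
G1 X134.079 Y37.135
M5
G00 X62.942 Y11.811
M3 S523
G1 X117.413 Y22.442 F1993
G1 X67.506 Y42.705
G1 X105.690 Y124.662
G1 X124.657 Y53.194
G1 X62.942 Y11.811
M5
G00 X95.847 Y30.275
M3 S855
G1 X150.381 Y130.859 F531
G1 X161.583 Y117.986
G1 X36.131 Y116.401
G1 X119.173 Y142.659
G1 X12.834 Y84.617
M5
G00 X32.014 Y70.538
M3 S855
G1 X107.716 Y70.538 F531
G1 X107.716 Y64.520
G1 X32.014 Y64.520
G1 X32.014 Y70.538
M5
G00 X0.000 Y0.000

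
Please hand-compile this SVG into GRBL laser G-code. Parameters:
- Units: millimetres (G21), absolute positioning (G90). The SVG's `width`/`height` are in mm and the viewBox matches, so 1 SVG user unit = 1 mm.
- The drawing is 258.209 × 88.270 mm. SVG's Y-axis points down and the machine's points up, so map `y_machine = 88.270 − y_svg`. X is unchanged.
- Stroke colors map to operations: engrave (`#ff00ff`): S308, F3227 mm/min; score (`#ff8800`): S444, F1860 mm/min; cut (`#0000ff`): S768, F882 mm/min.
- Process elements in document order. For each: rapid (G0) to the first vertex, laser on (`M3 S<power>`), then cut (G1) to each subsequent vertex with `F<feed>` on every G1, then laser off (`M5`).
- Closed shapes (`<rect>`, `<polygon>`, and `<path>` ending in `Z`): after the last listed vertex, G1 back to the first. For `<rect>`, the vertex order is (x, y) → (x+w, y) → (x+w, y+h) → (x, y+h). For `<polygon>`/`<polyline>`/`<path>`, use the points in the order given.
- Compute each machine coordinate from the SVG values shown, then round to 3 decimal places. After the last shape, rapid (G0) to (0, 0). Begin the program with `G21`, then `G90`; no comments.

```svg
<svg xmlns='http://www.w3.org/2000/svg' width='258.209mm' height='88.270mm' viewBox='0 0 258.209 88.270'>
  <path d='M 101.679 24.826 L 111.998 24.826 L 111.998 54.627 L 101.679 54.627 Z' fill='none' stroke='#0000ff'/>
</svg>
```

1 u = 1 mm; y_m = 88.270 − y.

[1] `<path>` rectangle, #0000ff→cut S768 F882: (101.679,63.444) → (111.998,63.444) → (111.998,33.643) → (101.679,33.643) → (101.679,63.444) (closed)

G21
G90
G0 X101.679 Y63.444
M3 S768
G1 X111.998 Y63.444 F882
G1 X111.998 Y33.643 F882
G1 X101.679 Y33.643 F882
G1 X101.679 Y63.444 F882
M5
G0 X0.000 Y0.000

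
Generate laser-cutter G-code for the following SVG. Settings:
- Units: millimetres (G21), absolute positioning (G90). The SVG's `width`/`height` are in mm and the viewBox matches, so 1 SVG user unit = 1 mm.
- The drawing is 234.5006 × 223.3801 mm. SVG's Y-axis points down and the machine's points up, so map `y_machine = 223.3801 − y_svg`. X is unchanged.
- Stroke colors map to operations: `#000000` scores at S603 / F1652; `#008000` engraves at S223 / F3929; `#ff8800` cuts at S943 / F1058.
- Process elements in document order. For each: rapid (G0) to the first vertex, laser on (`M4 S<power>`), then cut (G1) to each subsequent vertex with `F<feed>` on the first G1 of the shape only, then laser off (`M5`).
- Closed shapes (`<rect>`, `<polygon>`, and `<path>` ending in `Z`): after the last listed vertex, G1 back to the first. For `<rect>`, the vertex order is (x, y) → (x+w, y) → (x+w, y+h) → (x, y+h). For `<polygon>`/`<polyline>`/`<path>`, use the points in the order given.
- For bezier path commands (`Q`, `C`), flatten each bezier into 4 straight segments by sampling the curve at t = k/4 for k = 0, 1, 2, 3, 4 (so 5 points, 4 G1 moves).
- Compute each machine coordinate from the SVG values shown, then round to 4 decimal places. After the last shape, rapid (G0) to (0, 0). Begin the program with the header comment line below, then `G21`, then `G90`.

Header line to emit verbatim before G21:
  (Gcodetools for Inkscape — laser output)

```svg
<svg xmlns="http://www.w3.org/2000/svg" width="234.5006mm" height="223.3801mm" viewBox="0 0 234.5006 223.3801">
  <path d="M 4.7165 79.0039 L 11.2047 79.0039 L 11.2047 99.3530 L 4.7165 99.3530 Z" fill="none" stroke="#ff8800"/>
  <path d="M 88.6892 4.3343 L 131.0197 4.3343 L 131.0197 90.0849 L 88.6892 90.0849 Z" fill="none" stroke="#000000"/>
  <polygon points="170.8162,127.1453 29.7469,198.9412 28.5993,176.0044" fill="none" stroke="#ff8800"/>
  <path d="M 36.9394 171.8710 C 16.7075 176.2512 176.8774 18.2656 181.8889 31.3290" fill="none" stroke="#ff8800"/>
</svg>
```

Since the viewBox matches the mm dimensions, user units are millimetres directly. The only transform is the Y-flip y_m = 223.3801 − y_svg.

Shape 1 is a rectangle drawn with `<path>`. Its stroke #ff8800 means cut at S943, F1058. After flipping Y the toolpath is (4.7165,144.3762) → (11.2047,144.3762) → (11.2047,124.0271) → (4.7165,124.0271) → (4.7165,144.3762), returning to the start.

Shape 2 is a rectangle drawn with `<path>`. Its stroke #000000 means score at S603, F1652. After flipping Y the toolpath is (88.6892,219.0458) → (131.0197,219.0458) → (131.0197,133.2952) → (88.6892,133.2952) → (88.6892,219.0458), returning to the start.

Shape 3 is a closed polygon drawn with `<polygon>`. Its stroke #ff8800 means cut at S943, F1058. After flipping Y the toolpath is (170.8162,96.2348) → (29.7469,24.4389) → (28.5993,47.3757) → (170.8162,96.2348), returning to the start.

Shape 4 is a cubic bezier drawn with `<path>`. Its stroke #ff8800 means cut at S943, F1058. After flipping Y the toolpath is (36.9394,51.5091) → (50.3477,73.4579) → (99.9479,125.0363) → (154.2812,174.9866) → (181.8889,192.0511).

(Gcodetools for Inkscape — laser output)
G21
G90
G0 X4.7165 Y144.3762
M4 S943
G1 X11.2047 Y144.3762 F1058
G1 X11.2047 Y124.0271
G1 X4.7165 Y124.0271
G1 X4.7165 Y144.3762
M5
G0 X88.6892 Y219.0458
M4 S603
G1 X131.0197 Y219.0458 F1652
G1 X131.0197 Y133.2952
G1 X88.6892 Y133.2952
G1 X88.6892 Y219.0458
M5
G0 X170.8162 Y96.2348
M4 S943
G1 X29.7469 Y24.4389 F1058
G1 X28.5993 Y47.3757
G1 X170.8162 Y96.2348
M5
G0 X36.9394 Y51.5091
M4 S943
G1 X50.3477 Y73.4579 F1058
G1 X99.9479 Y125.0363
G1 X154.2812 Y174.9866
G1 X181.8889 Y192.0511
M5
G0 X0.0000 Y0.0000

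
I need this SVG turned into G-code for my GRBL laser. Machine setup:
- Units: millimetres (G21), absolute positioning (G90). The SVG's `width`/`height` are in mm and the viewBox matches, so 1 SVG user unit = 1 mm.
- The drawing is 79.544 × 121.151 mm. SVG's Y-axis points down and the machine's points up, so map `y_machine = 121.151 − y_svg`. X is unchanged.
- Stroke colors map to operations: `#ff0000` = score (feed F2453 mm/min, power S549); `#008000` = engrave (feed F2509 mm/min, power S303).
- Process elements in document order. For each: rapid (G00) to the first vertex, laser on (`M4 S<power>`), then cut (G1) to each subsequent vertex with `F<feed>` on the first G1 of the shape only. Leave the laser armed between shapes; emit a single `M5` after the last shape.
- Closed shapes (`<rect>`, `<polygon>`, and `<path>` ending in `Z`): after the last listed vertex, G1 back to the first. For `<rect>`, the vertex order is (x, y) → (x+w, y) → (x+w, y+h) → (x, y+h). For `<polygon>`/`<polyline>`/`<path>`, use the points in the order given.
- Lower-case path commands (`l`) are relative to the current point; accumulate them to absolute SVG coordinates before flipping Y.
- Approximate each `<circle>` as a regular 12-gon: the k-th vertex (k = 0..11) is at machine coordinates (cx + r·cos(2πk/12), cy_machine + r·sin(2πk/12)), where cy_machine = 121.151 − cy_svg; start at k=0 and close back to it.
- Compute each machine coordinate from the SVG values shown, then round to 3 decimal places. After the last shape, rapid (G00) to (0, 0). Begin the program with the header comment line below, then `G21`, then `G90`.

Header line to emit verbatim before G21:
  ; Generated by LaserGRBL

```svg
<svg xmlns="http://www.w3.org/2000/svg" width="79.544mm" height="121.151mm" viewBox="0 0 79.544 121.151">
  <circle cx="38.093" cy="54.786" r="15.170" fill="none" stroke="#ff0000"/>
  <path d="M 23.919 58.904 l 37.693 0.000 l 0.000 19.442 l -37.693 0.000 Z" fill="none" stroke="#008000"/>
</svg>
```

; Generated by LaserGRBL
G21
G90
G00 X53.263 Y66.365
M4 S549
G1 X51.231 Y73.950 F2453
G1 X45.678 Y79.503
G1 X38.093 Y81.535
G1 X30.508 Y79.503
G1 X24.955 Y73.950
G1 X22.923 Y66.365
G1 X24.955 Y58.780
G1 X30.508 Y53.227
G1 X38.093 Y51.195
G1 X45.678 Y53.227
G1 X51.231 Y58.780
G1 X53.263 Y66.365
G00 X23.919 Y62.247
M4 S303
G1 X61.612 Y62.247 F2509
G1 X61.612 Y42.805
G1 X23.919 Y42.805
G1 X23.919 Y62.247
M5
G00 X0.000 Y0.000

1 u = 1 mm; y_m = 121.151 − y.

[1] `<circle>` circle, #ff0000→score S549 F2453: (53.263,66.365) → (51.231,73.950) → (45.678,79.503) → (38.093,81.535) → (30.508,79.503) → (24.955,73.950) → (22.923,66.365) → (24.955,58.780) → (30.508,53.227) → (38.093,51.195) → (45.678,53.227) → (51.231,58.780) → (53.263,66.365) (closed)

[2] `<path>` rectangle, #008000→engrave S303 F2509: (23.919,62.247) → (61.612,62.247) → (61.612,42.805) → (23.919,42.805) → (23.919,62.247) (closed)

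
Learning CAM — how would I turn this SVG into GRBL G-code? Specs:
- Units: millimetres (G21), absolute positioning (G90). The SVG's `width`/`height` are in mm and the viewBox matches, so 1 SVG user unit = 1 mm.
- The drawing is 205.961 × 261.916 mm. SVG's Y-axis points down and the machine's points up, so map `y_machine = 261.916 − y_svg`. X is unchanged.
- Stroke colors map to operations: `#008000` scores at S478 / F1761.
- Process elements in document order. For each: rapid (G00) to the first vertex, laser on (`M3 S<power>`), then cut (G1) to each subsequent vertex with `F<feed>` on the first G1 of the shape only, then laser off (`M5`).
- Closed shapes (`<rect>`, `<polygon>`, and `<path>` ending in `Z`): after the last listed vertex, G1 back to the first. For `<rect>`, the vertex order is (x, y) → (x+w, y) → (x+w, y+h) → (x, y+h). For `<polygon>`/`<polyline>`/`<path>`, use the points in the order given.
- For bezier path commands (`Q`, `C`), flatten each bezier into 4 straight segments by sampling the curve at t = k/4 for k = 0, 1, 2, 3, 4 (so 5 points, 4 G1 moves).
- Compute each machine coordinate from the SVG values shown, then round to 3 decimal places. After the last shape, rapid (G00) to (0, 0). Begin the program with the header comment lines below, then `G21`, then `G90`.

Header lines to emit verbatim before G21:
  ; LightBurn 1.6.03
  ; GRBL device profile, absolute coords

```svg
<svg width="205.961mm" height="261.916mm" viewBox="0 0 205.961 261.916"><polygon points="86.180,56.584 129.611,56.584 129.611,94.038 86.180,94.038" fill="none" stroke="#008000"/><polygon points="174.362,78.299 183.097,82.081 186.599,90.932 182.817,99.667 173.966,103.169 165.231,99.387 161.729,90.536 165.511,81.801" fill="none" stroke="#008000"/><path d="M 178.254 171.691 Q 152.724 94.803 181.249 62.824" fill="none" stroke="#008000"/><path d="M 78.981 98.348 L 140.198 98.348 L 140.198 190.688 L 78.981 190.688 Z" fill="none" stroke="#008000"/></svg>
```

; LightBurn 1.6.03
; GRBL device profile, absolute coords
G21
G90
G00 X86.180 Y205.332
M3 S478
G1 X129.611 Y205.332 F1761
G1 X129.611 Y167.878
G1 X86.180 Y167.878
G1 X86.180 Y205.332
M5
G00 X174.362 Y183.617
M3 S478
G1 X183.097 Y179.835 F1761
G1 X186.599 Y170.984
G1 X182.817 Y162.249
G1 X173.966 Y158.747
G1 X165.231 Y162.529
G1 X161.729 Y171.380
G1 X165.511 Y180.115
G1 X174.362 Y183.617
M5
G00 X178.254 Y90.225
M3 S478
G1 X168.867 Y125.862 F1761
G1 X166.238 Y155.886
G1 X170.365 Y180.296
G1 X181.249 Y199.092
M5
G00 X78.981 Y163.568
M3 S478
G1 X140.198 Y163.568 F1761
G1 X140.198 Y71.228
G1 X78.981 Y71.228
G1 X78.981 Y163.568
M5
G00 X0.000 Y0.000

Since the viewBox matches the mm dimensions, user units are millimetres directly. The only transform is the Y-flip y_m = 261.916 − y_svg.

Shape 1 is a rectangle drawn with `<polygon>`. Its stroke #008000 means score at S478, F1761. After flipping Y the toolpath is (86.180,205.332) → (129.611,205.332) → (129.611,167.878) → (86.180,167.878) → (86.180,205.332), returning to the start.

Shape 2 is a regular polygon drawn with `<polygon>`. Its stroke #008000 means score at S478, F1761. After flipping Y the toolpath is (174.362,183.617) → (183.097,179.835) → (186.599,170.984) → (182.817,162.249) → (173.966,158.747) → (165.231,162.529) → (161.729,171.380) → (165.511,180.115) → (174.362,183.617), returning to the start.

Shape 3 is a quadratic bezier drawn with `<path>`. Its stroke #008000 means score at S478, F1761. After flipping Y the toolpath is (178.254,90.225) → (168.867,125.862) → (166.238,155.886) → (170.365,180.296) → (181.249,199.092).

Shape 4 is a rectangle drawn with `<path>`. Its stroke #008000 means score at S478, F1761. After flipping Y the toolpath is (78.981,163.568) → (140.198,163.568) → (140.198,71.228) → (78.981,71.228) → (78.981,163.568), returning to the start.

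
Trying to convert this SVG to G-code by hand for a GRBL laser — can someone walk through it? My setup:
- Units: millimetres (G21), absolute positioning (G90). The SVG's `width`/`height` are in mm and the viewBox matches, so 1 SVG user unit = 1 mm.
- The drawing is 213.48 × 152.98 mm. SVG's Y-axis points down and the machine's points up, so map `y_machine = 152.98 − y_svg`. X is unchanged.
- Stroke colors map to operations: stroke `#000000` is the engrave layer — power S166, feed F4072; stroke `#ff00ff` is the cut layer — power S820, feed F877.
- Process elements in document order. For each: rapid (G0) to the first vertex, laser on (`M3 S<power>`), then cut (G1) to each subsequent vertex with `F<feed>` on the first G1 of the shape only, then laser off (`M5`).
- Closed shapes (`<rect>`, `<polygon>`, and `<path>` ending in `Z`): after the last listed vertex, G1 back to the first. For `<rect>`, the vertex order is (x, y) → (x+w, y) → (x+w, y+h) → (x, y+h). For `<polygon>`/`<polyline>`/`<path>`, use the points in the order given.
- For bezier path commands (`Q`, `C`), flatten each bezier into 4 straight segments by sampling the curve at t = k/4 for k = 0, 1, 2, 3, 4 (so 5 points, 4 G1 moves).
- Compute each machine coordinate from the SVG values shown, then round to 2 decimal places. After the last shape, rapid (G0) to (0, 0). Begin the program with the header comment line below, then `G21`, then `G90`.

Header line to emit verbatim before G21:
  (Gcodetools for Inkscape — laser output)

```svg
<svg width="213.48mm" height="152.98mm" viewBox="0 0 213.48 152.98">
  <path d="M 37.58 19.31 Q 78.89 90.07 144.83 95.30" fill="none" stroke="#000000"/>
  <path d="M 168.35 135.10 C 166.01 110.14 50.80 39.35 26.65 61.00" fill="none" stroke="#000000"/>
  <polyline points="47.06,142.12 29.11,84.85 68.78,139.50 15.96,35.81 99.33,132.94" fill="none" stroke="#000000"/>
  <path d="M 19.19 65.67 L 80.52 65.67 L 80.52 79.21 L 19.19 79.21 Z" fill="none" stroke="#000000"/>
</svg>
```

(Gcodetools for Inkscape — laser output)
G21
G90
G0 X37.58 Y133.67
M3 S166
G1 X59.77 Y102.39 F4072
G1 X85.05 Y79.29
G1 X113.40 Y64.39
G1 X144.83 Y57.68
M5
G0 X168.35 Y17.88
M3 S166
G1 X148.62 Y43.03 F4072
G1 X105.68 Y72.41
G1 X58.65 Y93.05
G1 X26.65 Y91.98
M5
G0 X47.06 Y10.86
M3 S166
G1 X29.11 Y68.13 F4072
G1 X68.78 Y13.48
G1 X15.96 Y117.17
G1 X99.33 Y20.04
M5
G0 X19.19 Y87.31
M3 S166
G1 X80.52 Y87.31 F4072
G1 X80.52 Y73.77
G1 X19.19 Y73.77
G1 X19.19 Y87.31
M5
G0 X0.00 Y0.00

viewBox `0 0 213.48 152.98` with mm width/height → 1 unit = 1 mm. Flip: y_m = 152.98 − y_svg.

**Shape 1** — `<path>` quadratic bezier, stroke `#000000` → engrave (S166, F4072). Control points (SVG): P0=(37.58,19.31), P1=(78.89,90.07), P2=(144.83,95.30); sampled at t=k/4. Machine vertices: (37.58,133.67) → (59.77,102.39) → (85.05,79.29) → (113.40,64.39) → (144.83,57.68). Open path.

**Shape 2** — `<path>` cubic bezier, stroke `#000000` → engrave (S166, F4072). Control points (SVG): P0=(168.35,135.10), P1=(166.01,110.14), P2=(50.80,39.35), P3=(26.65,61.00); sampled at t=k/4. Machine vertices: (168.35,17.88) → (148.62,43.03) → (105.68,72.41) → (58.65,93.05) → (26.65,91.98). Open path.

**Shape 3** — `<polyline>` open polyline, stroke `#000000` → engrave (S166, F4072). Machine vertices: (47.06,10.86) → (29.11,68.13) → (68.78,13.48) → (15.96,117.17) → (99.33,20.04). Open path.

**Shape 4** — `<path>` rectangle, stroke `#000000` → engrave (S166, F4072). Machine vertices: (19.19,87.31) → (80.52,87.31) → (80.52,73.77) → (19.19,73.77) → (19.19,87.31). Closed: final G1 returns to the first vertex.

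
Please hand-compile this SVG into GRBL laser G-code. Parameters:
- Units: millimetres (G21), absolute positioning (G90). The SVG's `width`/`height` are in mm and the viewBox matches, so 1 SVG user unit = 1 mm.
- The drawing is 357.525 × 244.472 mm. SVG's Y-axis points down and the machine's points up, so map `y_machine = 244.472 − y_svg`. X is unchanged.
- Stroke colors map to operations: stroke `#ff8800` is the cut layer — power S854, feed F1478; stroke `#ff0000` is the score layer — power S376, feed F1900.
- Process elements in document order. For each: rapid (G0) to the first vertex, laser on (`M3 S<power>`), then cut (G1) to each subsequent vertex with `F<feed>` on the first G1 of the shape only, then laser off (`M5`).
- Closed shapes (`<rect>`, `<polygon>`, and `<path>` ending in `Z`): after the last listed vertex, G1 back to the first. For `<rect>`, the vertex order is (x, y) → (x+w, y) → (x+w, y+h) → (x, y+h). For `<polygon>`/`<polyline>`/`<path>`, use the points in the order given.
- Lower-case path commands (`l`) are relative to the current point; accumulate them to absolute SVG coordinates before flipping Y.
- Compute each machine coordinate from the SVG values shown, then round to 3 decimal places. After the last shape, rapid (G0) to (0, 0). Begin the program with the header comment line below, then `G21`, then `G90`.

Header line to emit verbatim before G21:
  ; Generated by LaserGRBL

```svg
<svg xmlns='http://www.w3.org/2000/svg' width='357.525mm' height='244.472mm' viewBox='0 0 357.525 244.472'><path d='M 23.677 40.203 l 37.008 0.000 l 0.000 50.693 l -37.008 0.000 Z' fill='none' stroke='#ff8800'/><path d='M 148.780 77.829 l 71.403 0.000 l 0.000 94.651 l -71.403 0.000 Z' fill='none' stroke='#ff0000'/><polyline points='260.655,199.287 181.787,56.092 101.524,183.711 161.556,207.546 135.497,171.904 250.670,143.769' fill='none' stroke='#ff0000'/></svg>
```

1 u = 1 mm; y_m = 244.472 − y.

[1] `<path>` rectangle, #ff8800→cut S854 F1478: (23.677,204.269) → (60.685,204.269) → (60.685,153.576) → (23.677,153.576) → (23.677,204.269) (closed)

[2] `<path>` rectangle, #ff0000→score S376 F1900: (148.780,166.643) → (220.183,166.643) → (220.183,71.992) → (148.780,71.992) → (148.780,166.643) (closed)

[3] `<polyline>` open polyline, #ff0000→score S376 F1900: (260.655,45.185) → (181.787,188.380) → (101.524,60.761) → (161.556,36.926) → (135.497,72.568) → (250.670,100.703)

; Generated by LaserGRBL
G21
G90
G0 X23.677 Y204.269
M3 S854
G1 X60.685 Y204.269 F1478
G1 X60.685 Y153.576
G1 X23.677 Y153.576
G1 X23.677 Y204.269
M5
G0 X148.780 Y166.643
M3 S376
G1 X220.183 Y166.643 F1900
G1 X220.183 Y71.992
G1 X148.780 Y71.992
G1 X148.780 Y166.643
M5
G0 X260.655 Y45.185
M3 S376
G1 X181.787 Y188.380 F1900
G1 X101.524 Y60.761
G1 X161.556 Y36.926
G1 X135.497 Y72.568
G1 X250.670 Y100.703
M5
G0 X0.000 Y0.000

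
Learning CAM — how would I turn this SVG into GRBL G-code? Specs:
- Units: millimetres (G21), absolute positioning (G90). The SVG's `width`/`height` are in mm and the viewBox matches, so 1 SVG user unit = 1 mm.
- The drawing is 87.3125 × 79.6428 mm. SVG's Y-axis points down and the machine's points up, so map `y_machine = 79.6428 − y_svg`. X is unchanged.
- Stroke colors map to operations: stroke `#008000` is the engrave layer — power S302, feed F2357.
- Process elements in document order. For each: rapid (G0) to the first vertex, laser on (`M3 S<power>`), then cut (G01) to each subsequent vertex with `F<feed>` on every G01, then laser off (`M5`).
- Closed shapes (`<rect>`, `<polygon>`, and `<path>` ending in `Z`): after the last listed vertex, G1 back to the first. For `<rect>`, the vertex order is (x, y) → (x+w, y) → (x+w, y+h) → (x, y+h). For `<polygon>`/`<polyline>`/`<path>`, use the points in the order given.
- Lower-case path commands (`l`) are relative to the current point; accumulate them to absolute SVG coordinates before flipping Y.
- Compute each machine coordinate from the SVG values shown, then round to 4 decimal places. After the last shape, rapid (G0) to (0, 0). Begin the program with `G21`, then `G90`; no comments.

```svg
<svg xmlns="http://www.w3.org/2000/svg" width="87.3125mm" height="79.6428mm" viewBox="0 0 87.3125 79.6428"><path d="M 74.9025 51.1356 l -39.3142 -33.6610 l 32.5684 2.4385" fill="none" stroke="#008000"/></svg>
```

G21
G90
G0 X74.9025 Y28.5072
M3 S302
G01 X35.5883 Y62.1682 F2357
G01 X68.1567 Y59.7297 F2357
M5
G0 X0.0000 Y0.0000

viewBox `0 0 87.3125 79.6428` with mm width/height → 1 unit = 1 mm. Flip: y_m = 79.6428 − y_svg.

**Shape 1** — `<path>` open polyline, stroke `#008000` → engrave (S302, F2357). Machine vertices: (74.9025,28.5072) → (35.5883,62.1682) → (68.1567,59.7297). Open path.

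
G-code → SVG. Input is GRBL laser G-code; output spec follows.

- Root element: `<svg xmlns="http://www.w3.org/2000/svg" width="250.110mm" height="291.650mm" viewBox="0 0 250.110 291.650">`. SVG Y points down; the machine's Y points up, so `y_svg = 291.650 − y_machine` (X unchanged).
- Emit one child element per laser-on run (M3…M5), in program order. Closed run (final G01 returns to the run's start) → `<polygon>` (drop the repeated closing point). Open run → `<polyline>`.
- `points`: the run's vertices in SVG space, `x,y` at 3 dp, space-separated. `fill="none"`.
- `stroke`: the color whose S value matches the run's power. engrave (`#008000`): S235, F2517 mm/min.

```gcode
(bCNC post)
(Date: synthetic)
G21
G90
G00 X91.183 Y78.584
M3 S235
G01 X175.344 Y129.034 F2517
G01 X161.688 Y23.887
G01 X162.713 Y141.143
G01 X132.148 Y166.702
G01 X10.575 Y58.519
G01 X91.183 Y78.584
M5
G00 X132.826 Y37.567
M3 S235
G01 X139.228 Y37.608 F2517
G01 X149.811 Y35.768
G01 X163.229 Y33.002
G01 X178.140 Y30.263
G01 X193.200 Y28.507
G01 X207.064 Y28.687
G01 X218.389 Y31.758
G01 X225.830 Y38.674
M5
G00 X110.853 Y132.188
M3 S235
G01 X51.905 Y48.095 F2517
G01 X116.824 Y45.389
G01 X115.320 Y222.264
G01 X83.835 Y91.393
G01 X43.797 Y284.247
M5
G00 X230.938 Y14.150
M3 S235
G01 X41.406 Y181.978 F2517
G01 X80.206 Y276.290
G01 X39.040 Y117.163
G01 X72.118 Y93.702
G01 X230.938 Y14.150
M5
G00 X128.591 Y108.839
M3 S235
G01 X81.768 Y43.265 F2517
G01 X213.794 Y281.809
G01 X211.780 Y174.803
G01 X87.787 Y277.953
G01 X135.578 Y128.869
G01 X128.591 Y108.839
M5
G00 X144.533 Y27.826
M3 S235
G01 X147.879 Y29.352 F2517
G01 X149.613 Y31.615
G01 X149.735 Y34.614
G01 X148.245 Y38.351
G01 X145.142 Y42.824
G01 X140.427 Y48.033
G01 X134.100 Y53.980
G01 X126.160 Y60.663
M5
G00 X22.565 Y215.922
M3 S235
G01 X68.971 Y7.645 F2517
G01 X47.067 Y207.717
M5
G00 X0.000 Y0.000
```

<svg xmlns="http://www.w3.org/2000/svg" width="250.110mm" height="291.650mm" viewBox="0 0 250.110 291.650">
  <polygon points="91.183,213.066 175.344,162.616 161.688,267.763 162.713,150.507 132.148,124.948 10.575,233.131" fill="none" stroke="#008000"/>
  <polyline points="132.826,254.083 139.228,254.042 149.811,255.882 163.229,258.648 178.140,261.387 193.200,263.143 207.064,262.963 218.389,259.892 225.830,252.976" fill="none" stroke="#008000"/>
  <polyline points="110.853,159.462 51.905,243.555 116.824,246.261 115.320,69.386 83.835,200.257 43.797,7.403" fill="none" stroke="#008000"/>
  <polygon points="230.938,277.500 41.406,109.672 80.206,15.360 39.040,174.487 72.118,197.948" fill="none" stroke="#008000"/>
  <polygon points="128.591,182.811 81.768,248.385 213.794,9.841 211.780,116.847 87.787,13.697 135.578,162.781" fill="none" stroke="#008000"/>
  <polyline points="144.533,263.824 147.879,262.298 149.613,260.035 149.735,257.036 148.245,253.299 145.142,248.826 140.427,243.617 134.100,237.670 126.160,230.987" fill="none" stroke="#008000"/>
  <polyline points="22.565,75.728 68.971,284.005 47.067,83.933" fill="none" stroke="#008000"/>
</svg>

Each laser-on run becomes one SVG element. Flip Y back into SVG space with y_svg = 291.650 − y_machine. Every run uses S235, so all elements get stroke `#008000` (engrave).

Run 1: The run returns to its start, so emit a `<polygon>` with points (Y-flipped): 91.183,213.066 175.344,162.616 161.688,267.763 162.713,150.507 132.148,124.948 10.575,233.131.

Run 2: The run is open, so emit a `<polyline>` with points (Y-flipped): 132.826,254.083 139.228,254.042 149.811,255.882 163.229,258.648 178.140,261.387 193.200,263.143 207.064,262.963 218.389,259.892 225.830,252.976.

Run 3: The run is open, so emit a `<polyline>` with points (Y-flipped): 110.853,159.462 51.905,243.555 116.824,246.261 115.320,69.386 83.835,200.257 43.797,7.403.

Run 4: The run returns to its start, so emit a `<polygon>` with points (Y-flipped): 230.938,277.500 41.406,109.672 80.206,15.360 39.040,174.487 72.118,197.948.

Run 5: The run returns to its start, so emit a `<polygon>` with points (Y-flipped): 128.591,182.811 81.768,248.385 213.794,9.841 211.780,116.847 87.787,13.697 135.578,162.781.

Run 6: The run is open, so emit a `<polyline>` with points (Y-flipped): 144.533,263.824 147.879,262.298 149.613,260.035 149.735,257.036 148.245,253.299 145.142,248.826 140.427,243.617 134.100,237.670 126.160,230.987.

Run 7: The run is open, so emit a `<polyline>` with points (Y-flipped): 22.565,75.728 68.971,284.005 47.067,83.933.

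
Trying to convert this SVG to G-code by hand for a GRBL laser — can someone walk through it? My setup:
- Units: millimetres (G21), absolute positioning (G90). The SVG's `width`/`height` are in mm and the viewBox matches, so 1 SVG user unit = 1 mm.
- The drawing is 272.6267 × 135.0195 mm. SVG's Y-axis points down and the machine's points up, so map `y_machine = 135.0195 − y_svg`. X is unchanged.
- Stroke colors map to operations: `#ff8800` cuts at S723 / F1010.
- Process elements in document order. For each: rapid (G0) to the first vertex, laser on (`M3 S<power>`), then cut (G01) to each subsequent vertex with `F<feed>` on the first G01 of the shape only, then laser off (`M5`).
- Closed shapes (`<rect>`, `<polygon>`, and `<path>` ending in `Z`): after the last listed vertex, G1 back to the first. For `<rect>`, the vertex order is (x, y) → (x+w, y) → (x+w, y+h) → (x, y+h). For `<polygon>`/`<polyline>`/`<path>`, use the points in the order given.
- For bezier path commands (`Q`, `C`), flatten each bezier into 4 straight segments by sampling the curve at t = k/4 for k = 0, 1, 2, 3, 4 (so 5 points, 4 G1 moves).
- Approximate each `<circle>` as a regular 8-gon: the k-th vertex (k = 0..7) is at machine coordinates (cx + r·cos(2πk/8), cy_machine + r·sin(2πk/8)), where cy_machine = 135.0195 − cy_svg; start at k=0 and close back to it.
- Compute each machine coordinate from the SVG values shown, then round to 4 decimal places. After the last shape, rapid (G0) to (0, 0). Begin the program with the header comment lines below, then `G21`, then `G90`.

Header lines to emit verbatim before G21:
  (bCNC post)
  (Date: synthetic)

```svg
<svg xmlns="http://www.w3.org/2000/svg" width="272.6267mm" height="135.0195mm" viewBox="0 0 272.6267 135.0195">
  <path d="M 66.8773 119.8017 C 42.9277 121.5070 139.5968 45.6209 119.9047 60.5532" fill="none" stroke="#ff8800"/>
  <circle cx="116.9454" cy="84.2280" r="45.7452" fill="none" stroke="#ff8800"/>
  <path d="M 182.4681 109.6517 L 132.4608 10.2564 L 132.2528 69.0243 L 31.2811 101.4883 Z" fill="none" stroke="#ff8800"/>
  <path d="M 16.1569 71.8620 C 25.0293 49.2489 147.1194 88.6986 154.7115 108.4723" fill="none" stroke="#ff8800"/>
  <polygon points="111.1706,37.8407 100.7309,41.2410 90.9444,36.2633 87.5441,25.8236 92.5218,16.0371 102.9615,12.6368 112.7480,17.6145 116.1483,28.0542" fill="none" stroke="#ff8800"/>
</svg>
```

(bCNC post)
(Date: synthetic)
G21
G90
G0 X66.8773 Y15.2178
M3 S723
G01 X67.8283 Y25.8558 F1010
G01 X91.7944 Y49.8022
G01 X116.5589 Y71.2685
G01 X119.9047 Y74.4663
M5
G0 X162.6906 Y50.7915
M3 S723
G01 X149.2921 Y83.1382 F1010
G01 X116.9454 Y96.5367
G01 X84.5987 Y83.1382
G01 X71.2002 Y50.7915
G01 X84.5987 Y18.4448
G01 X116.9454 Y5.0463
G01 X149.2921 Y18.4448
G01 X162.6906 Y50.7915
M5
G0 X182.4681 Y25.3678
M3 S723
G01 X132.4608 Y124.7631 F1010
G01 X132.2528 Y65.9952
G01 X31.2811 Y33.5312
G01 X182.4681 Y25.3678
M5
G0 X16.1569 Y63.1575
M3 S723
G01 X40.4815 Y69.7577 F1010
G01 X85.9143 Y60.7474
G01 X131.1071 Y43.7896
G01 X154.7115 Y26.5472
M5
G0 X111.1706 Y97.1788
M3 S723
G01 X100.7309 Y93.7785 F1010
G01 X90.9444 Y98.7562
G01 X87.5441 Y109.1959
G01 X92.5218 Y118.9824
G01 X102.9615 Y122.3827
G01 X112.7480 Y117.4050
G01 X116.1483 Y106.9653
G01 X111.1706 Y97.1788
M5
G0 X0.0000 Y0.0000

Since the viewBox matches the mm dimensions, user units are millimetres directly. The only transform is the Y-flip y_m = 135.0195 − y_svg.

Shape 1 is a cubic bezier drawn with `<path>`. Its stroke #ff8800 means cut at S723, F1010. After flipping Y the toolpath is (66.8773,15.2178) → (67.8283,25.8558) → (91.7944,49.8022) → (116.5589,71.2685) → (119.9047,74.4663).

Shape 2 is a circle drawn with `<circle>`. Its stroke #ff8800 means cut at S723, F1010. After flipping Y the toolpath is (162.6906,50.7915) → (149.2921,83.1382) → (116.9454,96.5367) → (84.5987,83.1382) → (71.2002,50.7915) → (84.5987,18.4448) → (116.9454,5.0463) → (149.2921,18.4448) → (162.6906,50.7915), returning to the start.

Shape 3 is a closed polygon drawn with `<path>`. Its stroke #ff8800 means cut at S723, F1010. After flipping Y the toolpath is (182.4681,25.3678) → (132.4608,124.7631) → (132.2528,65.9952) → (31.2811,33.5312) → (182.4681,25.3678), returning to the start.

Shape 4 is a cubic bezier drawn with `<path>`. Its stroke #ff8800 means cut at S723, F1010. After flipping Y the toolpath is (16.1569,63.1575) → (40.4815,69.7577) → (85.9143,60.7474) → (131.1071,43.7896) → (154.7115,26.5472).

Shape 5 is a regular polygon drawn with `<polygon>`. Its stroke #ff8800 means cut at S723, F1010. After flipping Y the toolpath is (111.1706,97.1788) → (100.7309,93.7785) → (90.9444,98.7562) → (87.5441,109.1959) → (92.5218,118.9824) → (102.9615,122.3827) → (112.7480,117.4050) → (116.1483,106.9653) → (111.1706,97.1788), returning to the start.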